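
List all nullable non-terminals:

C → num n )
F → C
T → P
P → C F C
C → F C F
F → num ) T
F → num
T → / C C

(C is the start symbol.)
A non-terminal is nullable if it can derive ε (the empty string): either it has an ε-production, or it has a production whose right-hand side consists entirely of nullable non-terminals.

There are no ε-productions, so no non-terminal can derive ε.
No non-terminals are nullable.

Answer: None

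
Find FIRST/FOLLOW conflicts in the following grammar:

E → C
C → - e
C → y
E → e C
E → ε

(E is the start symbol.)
No FIRST/FOLLOW conflicts.

A FIRST/FOLLOW conflict occurs when a non-terminal N has a nullable alternative N → β (β ⇒* ε) and another alternative N → α with FIRST(α) ∩ FOLLOW(N) ≠ ∅: on such a lookahead the parser cannot decide between expanding α and letting N vanish via β.

Nullable non-terminals: E.
FIRST sets used below: FIRST(C) = { '-', 'y' }

E: nullable alternative(s) E → ε; FOLLOW(E) = { $ }
  E → C: FIRST \ {ε} = { '-', 'y' } — disjoint from FOLLOW(E)
  E → e C: FIRST \ {ε} = { 'e' } — disjoint from FOLLOW(E)
  E → ε: FIRST \ {ε} = { } — this is the only nullable alternative, skip

C has no nullable alternative, so no FIRST/FOLLOW check is needed there.

No FIRST/FOLLOW conflicts found.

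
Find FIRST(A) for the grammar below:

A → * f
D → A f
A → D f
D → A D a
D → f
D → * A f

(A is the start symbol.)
{ '*', 'f' }

To compute FIRST(A), examine every production with A on the left-hand side, reading each right-hand side left to right until a non-nullable symbol is reached.

FIRST sets of the other non-terminals involved (by the same procedure, iterated to a fixed point):
  FIRST(D) = { '*', 'f' }

From A → * f:
  - '*' is a terminal: add '*' and stop
From A → D f:
  - D is a non-terminal: add FIRST(D) \ {ε} = { '*', 'f' }
    D is not nullable, so stop

Collecting: FIRST(A) = { '*', 'f' }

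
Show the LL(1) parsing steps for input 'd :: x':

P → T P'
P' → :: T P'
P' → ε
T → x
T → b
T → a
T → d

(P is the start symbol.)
Stack is shown with the top on the left.

Stack      Input     Action
---------------------------
P $        d :: x $  output P → T P'
T P' $     d :: x $  output T → d
d P' $     d :: x $  match 'd'
P' $       :: x $    output P' → :: T P'
:: T P' $  :: x $    match '::'
T P' $     x $       output T → x
x P' $     x $       match 'x'
P' $       $         output P' → ε
$          $         accept

The string is accepted.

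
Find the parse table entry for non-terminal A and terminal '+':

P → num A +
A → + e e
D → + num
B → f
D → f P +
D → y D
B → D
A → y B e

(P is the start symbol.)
To find M[A, '+'], we find productions for A where '+' is in the predict set (PREDICT(N → α) = (FIRST(α) \ {ε}) ∪ (FOLLOW(N) if α ⇒* ε)).

A → + e e: PREDICT = { '+' }
  '+' is in predict set, so this production goes in M[A, '+']
A → y B e: PREDICT = { 'y' }

M[A, '+'] = A → + e e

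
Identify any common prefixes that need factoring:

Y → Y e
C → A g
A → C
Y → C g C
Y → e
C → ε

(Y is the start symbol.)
No, left-factoring is not needed

Left-factoring is needed when two productions for the same non-terminal
share a common prefix on the right-hand side.

Productions for Y:
  Y → Y e
  Y → C g C
  Y → e
Productions for C:
  C → A g
  C → ε

No common prefixes found.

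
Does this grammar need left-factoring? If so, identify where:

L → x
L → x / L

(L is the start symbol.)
Yes, L has productions with common prefix 'x'

Left-factoring is needed when two productions for the same non-terminal
share a common prefix on the right-hand side.

Productions for L:
  L → x
  L → x / L

Found common prefix 'x' in productions for L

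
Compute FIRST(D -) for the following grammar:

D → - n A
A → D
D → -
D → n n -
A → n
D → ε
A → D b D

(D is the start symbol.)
{ '-', 'n' }

FIRST sets of the non-terminals involved (from the grammar, by fixed-point iteration):
  FIRST(D) = { '-', 'n', ε }

To compute FIRST(D -), process the symbols left to right:
Symbol D is a non-terminal. Add FIRST(D) \ {ε} = { '-', 'n' }
D is nullable (ε ∈ FIRST(D)), continue to the next symbol.
Symbol - is a terminal. Add '-' and stop.
FIRST(D -) = { '-', 'n' }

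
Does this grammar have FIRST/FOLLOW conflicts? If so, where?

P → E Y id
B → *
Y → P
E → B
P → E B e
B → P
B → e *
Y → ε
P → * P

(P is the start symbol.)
A FIRST/FOLLOW conflict occurs when a non-terminal N has a nullable alternative N → β (β ⇒* ε) and another alternative N → α with FIRST(α) ∩ FOLLOW(N) ≠ ∅: on such a lookahead the parser cannot decide between expanding α and letting N vanish via β.

Nullable non-terminals: Y.
FIRST sets used below: FIRST(P) = { '*', 'e' }

Y: nullable alternative(s) Y → ε; FOLLOW(Y) = { 'id' }
  Y → P: FIRST \ {ε} = { '*', 'e' } — disjoint from FOLLOW(Y)
  Y → ε: FIRST \ {ε} = { } — this is the only nullable alternative, skip

B, E, P have no nullable alternative, so no FIRST/FOLLOW check is needed there.

No FIRST/FOLLOW conflicts found.

Answer: No FIRST/FOLLOW conflicts.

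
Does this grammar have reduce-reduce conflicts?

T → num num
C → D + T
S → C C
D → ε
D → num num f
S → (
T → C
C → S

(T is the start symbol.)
A reduce-reduce conflict occurs when an LR(0) state has two complete items [A → α .] and [B → β .] — both call for a reduction, and with no lookahead the parser cannot choose between them.

Augment with T' → T and build the canonical LR(0) collection (I0 = CLOSURE({[T' → . T]}), then GOTO on every symbol after a dot until no new states appear). It has 14 states:
  I0: { [C → . D + T], [C → . S], [D → . num num f], [D → .], [S → . (], [S → . C C], [T → . C], [T → . num num], [T' → . T] }  — shift, reduce
  I1: { [S → ( .] }  — reduce
  I2: { [C → . D + T], [C → . S], [D → . num num f], [D → .], [S → . (], [S → . C C], [S → C . C], [T → C .] }  — shift, 2 reduces
  I3: { [C → D . + T] }  — shift
  I4: { [C → S .] }  — reduce
  I5: { [T' → T .] }  — accept
  I6: { [D → num . num f], [T → num . num] }  — shift
  I7: { [D → num num . f], [T → num num .] }  — shift, reduce
  I8: { [D → num num f .] }  — reduce
  I9: { [C → . D + T], [C → . S], [C → D + . T], [D → . num num f], [D → .], [S → . (], [S → . C C], [T → . C], [T → . num num] }  — shift, reduce
  I10: { [C → D + T .] }  — reduce
  I11: { [C → . D + T], [C → . S], [D → . num num f], [D → .], [S → . (], [S → . C C], [S → C . C], [S → C C .] }  — shift, 2 reduces
  I12: { [D → num . num f] }  — shift
  I13: { [D → num num . f] }  — shift

I2 contains complete items [D → .], [T → C .] — reduce-reduce conflict.
I11 contains complete items [D → .], [S → C C .] — reduce-reduce conflict.

Answer: Yes — I2: [D → .] vs [T → C .]; I11: [D → .] vs [S → C C .]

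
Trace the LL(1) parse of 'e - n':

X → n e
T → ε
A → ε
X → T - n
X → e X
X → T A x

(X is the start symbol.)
LL(1) parsing maintains a stack (initially the start symbol over $) and the input. At each step: if the stack top is a terminal, match it against the current input token; if it is a non-terminal N, replace it with the RHS of M[N, lookahead] (the unique production whose predict set contains the lookahead).

Stack is shown with the top on the left.

Stack    Input    Action
------------------------
X $      e - n $  output X → e X
e X $    e - n $  match 'e'
X $      - n $    output X → T - n
T - n $  - n $    output T → ε
- n $    - n $    match '-'
n $      n $      match 'n'
$        $        accept

The string is accepted.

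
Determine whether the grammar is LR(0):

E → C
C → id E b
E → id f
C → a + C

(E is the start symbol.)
Yes, the grammar is LR(0)

A grammar is LR(0) if no state in the canonical LR(0) collection has:
  - both a shift item (dot before a terminal) and a complete item (shift-reduce conflict), or
  - two or more complete items (reduce-reduce conflict; the accept item [E' → E .] counts as a complete item here).

Augment with E' → E and build the canonical LR(0) collection (I0 = CLOSURE({[E' → . E]}), then GOTO on every symbol after a dot until no new states appear). It has 11 states:
  I0: { [C → . a + C], [C → . id E b], [E → . C], [E → . id f], [E' → . E] }  — shift
  I1: { [E → C .] }  — reduce
  I2: { [E' → E .] }  — accept
  I3: { [C → a . + C] }  — shift
  I4: { [C → . a + C], [C → . id E b], [C → id . E b], [E → . C], [E → . id f], [E → id . f] }  — shift
  I5: { [C → id E . b] }  — shift
  I6: { [E → id f .] }  — reduce
  I7: { [C → id E b .] }  — reduce
  I8: { [C → . a + C], [C → . id E b], [C → a + . C] }  — shift
  I9: { [C → a + C .] }  — reduce
  I10: { [C → . a + C], [C → . id E b], [C → id . E b], [E → . C], [E → . id f] }  — shift

Every state is either a pure shift/goto state or contains exactly one complete item and nothing to shift — no conflicts. The grammar is LR(0).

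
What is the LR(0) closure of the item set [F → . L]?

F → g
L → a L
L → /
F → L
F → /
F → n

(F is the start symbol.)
Start with: [F → . L]
  [F → . L] has the dot before L: add [L → . a L], [L → . /]
No further items can be added.

CLOSURE = { [F → . L], [L → . /], [L → . a L] }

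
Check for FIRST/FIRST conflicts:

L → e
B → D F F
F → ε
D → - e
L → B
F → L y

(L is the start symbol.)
No FIRST/FIRST conflicts.

A FIRST/FIRST conflict occurs when two productions N → α and N → β for the same non-terminal have FIRST(α) ∩ FIRST(β) ≠ ∅ (with ε ∈ FIRST of a nullable right-hand side, so two nullable alternatives also conflict).

FIRST sets of the non-terminals at (or reachable through a nullable prefix from) the front of some alternative:
  FIRST(B) = { '-' }
  FIRST(L) = { '-', 'e' }

Productions for L:
  L → e: FIRST = { 'e' }
  L → B: FIRST = { '-' }
Productions for F:
  F → ε: FIRST = { ε }
  F → L y: FIRST = { '-', 'e' }
B, D have only one production, so no FIRST/FIRST conflict is possible there.

All alternatives of each non-terminal have pairwise disjoint FIRST sets.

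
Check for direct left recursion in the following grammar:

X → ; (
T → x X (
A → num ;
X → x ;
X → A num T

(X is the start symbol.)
No direct left recursion

Direct left recursion occurs when N → N α for some non-terminal N (the right-hand side begins with the left-hand side itself).

X → ; (: starts with ';'
T → x X (: starts with x
A → num ;: starts with num
X → x ;: starts with x
X → A num T: starts with A

No direct left recursion found.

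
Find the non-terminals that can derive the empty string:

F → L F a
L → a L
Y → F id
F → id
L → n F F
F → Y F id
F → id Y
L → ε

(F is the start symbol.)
A non-terminal is nullable if it can derive ε (the empty string): either it has an ε-production, or it has a production whose right-hand side consists entirely of nullable non-terminals.

ε-productions: L → ε
So L is immediately nullable.
No further non-terminal can be added: every production for the remaining non-terminals contains a terminal or a non-nullable non-terminal.
Nullable = { 'L' }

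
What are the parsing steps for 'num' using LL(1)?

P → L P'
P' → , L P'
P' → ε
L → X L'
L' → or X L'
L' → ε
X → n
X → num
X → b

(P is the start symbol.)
LL(1) parsing maintains a stack (initially the start symbol over $) and the input. At each step: if the stack top is a terminal, match it against the current input token; if it is a non-terminal N, replace it with the RHS of M[N, lookahead] (the unique production whose predict set contains the lookahead).

Stack is shown with the top on the left.

Stack        Input  Action
--------------------------
P $          num $  output P → L P'
L P' $       num $  output L → X L'
X L' P' $    num $  output X → num
num L' P' $  num $  match 'num'
L' P' $      $      output L' → ε
P' $         $      output P' → ε
$            $      accept

The string is accepted.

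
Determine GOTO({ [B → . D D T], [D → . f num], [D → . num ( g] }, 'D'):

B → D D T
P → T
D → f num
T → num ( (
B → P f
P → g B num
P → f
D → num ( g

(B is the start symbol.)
GOTO(I, 'D') = CLOSURE({ [A → αX.β] : [A → α.Xβ] ∈ I, X = 'D' })

Items with dot before 'D', with the dot advanced:
  [B → . D D T] → [B → D . D T]
Closure of the advanced items:
  [B → D . D T] has the dot before D: add [D → . f num], [D → . num ( g]

GOTO = { [B → D . D T], [D → . f num], [D → . num ( g] }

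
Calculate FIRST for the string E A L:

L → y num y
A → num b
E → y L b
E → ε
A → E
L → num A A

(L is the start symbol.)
{ 'num', 'y' }

FIRST sets of the non-terminals involved (from the grammar, by fixed-point iteration):
  FIRST(E) = { 'y', ε }
  FIRST(A) = { 'num', 'y', ε }
  FIRST(L) = { 'num', 'y' }

To compute FIRST(E A L), process the symbols left to right:
Symbol E is a non-terminal. Add FIRST(E) \ {ε} = { 'y' }
E is nullable (ε ∈ FIRST(E)), continue to the next symbol.
Symbol A is a non-terminal. Add FIRST(A) \ {ε} = { 'num', 'y' }
A is nullable (ε ∈ FIRST(A)), continue to the next symbol.
Symbol L is a non-terminal. Add FIRST(L) \ {ε} = { 'num', 'y' }
L is not nullable (ε ∉ FIRST(L)), so stop here.
FIRST(E A L) = { 'num', 'y' }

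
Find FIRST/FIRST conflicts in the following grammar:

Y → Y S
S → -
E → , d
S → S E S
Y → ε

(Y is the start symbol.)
A FIRST/FIRST conflict occurs when two productions N → α and N → β for the same non-terminal have FIRST(α) ∩ FIRST(β) ≠ ∅ (with ε ∈ FIRST of a nullable right-hand side, so two nullable alternatives also conflict).

FIRST sets of the non-terminals at (or reachable through a nullable prefix from) the front of some alternative:
  FIRST(Y) = { '-', ε }
  FIRST(S) = { '-' }

Productions for Y:
  Y → Y S: FIRST = { '-' }
  Y → ε: FIRST = { ε }
Productions for S:
  S → -: FIRST = { '-' }
  S → S E S: FIRST = { '-' }
E has only one production, so no FIRST/FIRST conflict is possible there.

Conflict for S: S → - and S → S E S
  Overlap: { '-' }

Answer: Yes. S → '-' / S → S E S on { '-' }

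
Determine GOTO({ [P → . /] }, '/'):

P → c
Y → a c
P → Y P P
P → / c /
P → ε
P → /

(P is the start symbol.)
GOTO(I, '/') = CLOSURE({ [A → αX.β] : [A → α.Xβ] ∈ I, X = '/' })

Items with dot before '/', with the dot advanced:
  [P → . /] → [P → / .]
Closure adds nothing (no advanced item has the dot before a non-terminal).

GOTO = { [P → / .] }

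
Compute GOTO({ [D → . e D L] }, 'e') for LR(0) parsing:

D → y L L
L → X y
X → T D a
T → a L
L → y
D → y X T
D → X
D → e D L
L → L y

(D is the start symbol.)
GOTO(I, 'e') = CLOSURE({ [A → αX.β] : [A → α.Xβ] ∈ I, X = 'e' })

Items with dot before 'e', with the dot advanced:
  [D → . e D L] → [D → e . D L]
Closure of the advanced items:
  [D → e . D L] has the dot before D: add [D → . y L L], [D → . y X T], [D → . X], [D → . e D L]
  [D → . X] has the dot before X: add [X → . T D a]
  [X → . T D a] has the dot before T: add [T → . a L]

GOTO = { [D → . X], [D → . e D L], [D → . y L L], [D → . y X T], [D → e . D L], [T → . a L], [X → . T D a] }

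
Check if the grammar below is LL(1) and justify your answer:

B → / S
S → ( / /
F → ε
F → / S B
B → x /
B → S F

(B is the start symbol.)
Relevant sets:
  FIRST(S) = { '(' }
  FOLLOW(F) = { $ }

For B:
  PREDICT(B → '/' S) = { '/' }
  PREDICT(B → x '/') = { 'x' }
  PREDICT(B → S F) = { '(' }
For F:
  PREDICT(F → ε) = { $ }
  PREDICT(F → '/' S B) = { '/' }
S has a single production, so nothing to check there.

All predict sets are disjoint. The grammar IS LL(1).

Answer: Yes, the grammar is LL(1).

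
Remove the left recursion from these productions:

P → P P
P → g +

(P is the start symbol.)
P → g + P'
P' → P P'
P' → ε

P is directly left-recursive. The standard transformation for
  A → A α₁ | ... | A α_m | β₁ | ... | β_n
is
  A  → β₁ A' | ... | β_n A'
  A' → α₁ A' | ... | α_m A' | ε

P → g + becomes P → g + P'
P → P P becomes P' → P P'
Add P' → ε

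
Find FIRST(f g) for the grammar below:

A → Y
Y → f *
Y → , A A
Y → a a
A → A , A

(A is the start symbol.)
To compute FIRST(f g), process the symbols left to right:
Symbol f is a terminal. Add 'f' and stop.
FIRST(f g) = { 'f' }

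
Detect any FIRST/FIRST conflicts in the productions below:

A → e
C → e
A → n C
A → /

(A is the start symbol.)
A FIRST/FIRST conflict occurs when two productions N → α and N → β for the same non-terminal have FIRST(α) ∩ FIRST(β) ≠ ∅ (with ε ∈ FIRST of a nullable right-hand side, so two nullable alternatives also conflict).

Productions for A:
  A → e: FIRST = { 'e' }
  A → n C: FIRST = { 'n' }
  A → /: FIRST = { '/' }
C has only one production, so no FIRST/FIRST conflict is possible there.

All alternatives of each non-terminal have pairwise disjoint FIRST sets.

Answer: No FIRST/FIRST conflicts.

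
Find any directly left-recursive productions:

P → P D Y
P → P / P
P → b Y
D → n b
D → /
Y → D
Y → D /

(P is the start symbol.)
Direct left recursion occurs when N → N α for some non-terminal N (the right-hand side begins with the left-hand side itself).

P → P D Y: LEFT RECURSIVE (starts with P)
P → P / P: LEFT RECURSIVE (starts with P)
P → b Y: starts with b
D → n b: starts with n
D → /: starts with '/'
Y → D: starts with D
Y → D /: starts with D

The grammar has direct left recursion on: P.

Answer: Yes, P is left-recursive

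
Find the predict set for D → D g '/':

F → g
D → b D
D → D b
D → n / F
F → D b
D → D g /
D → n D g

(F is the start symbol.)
{ 'b', 'n' }

PREDICT(D → D g '/') = (FIRST(RHS) \ {ε}) ∪ (FOLLOW(D) if ε ∈ FIRST(RHS), i.e. RHS ⇒* ε)
FIRST(D) = { 'b', 'n' }
FIRST(D g '/') = { 'b', 'n' }
ε ∉ FIRST(D g '/'), so FOLLOW(D) is not added.
PREDICT(D → D g '/') = { 'b', 'n' }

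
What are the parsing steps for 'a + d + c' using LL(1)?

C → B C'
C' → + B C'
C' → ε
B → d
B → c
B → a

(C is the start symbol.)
LL(1) parsing maintains a stack (initially the start symbol over $) and the input. At each step: if the stack top is a terminal, match it against the current input token; if it is a non-terminal N, replace it with the RHS of M[N, lookahead] (the unique production whose predict set contains the lookahead).

Stack is shown with the top on the left.

Stack     Input        Action
-----------------------------
C $       a + d + c $  output C → B C'
B C' $    a + d + c $  output B → a
a C' $    a + d + c $  match 'a'
C' $      + d + c $    output C' → + B C'
+ B C' $  + d + c $    match '+'
B C' $    d + c $      output B → d
d C' $    d + c $      match 'd'
C' $      + c $        output C' → + B C'
+ B C' $  + c $        match '+'
B C' $    c $          output B → c
c C' $    c $          match 'c'
C' $      $            output C' → ε
$         $            accept

The string is accepted.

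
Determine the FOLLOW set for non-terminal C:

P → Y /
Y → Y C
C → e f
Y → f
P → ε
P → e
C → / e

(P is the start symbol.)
{ '/', 'e' }

In Y → Y C: C is at the end, add FOLLOW(Y)

The FOLLOW sets referred to above (computed the same way, to a fixed point):
  FOLLOW(Y) = { '/', 'e' }

Taking the union: FOLLOW(C) = { '/', 'e' }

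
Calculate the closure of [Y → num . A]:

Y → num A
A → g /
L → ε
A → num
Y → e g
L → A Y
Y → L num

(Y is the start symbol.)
{ [A → . g /], [A → . num], [Y → num . A] }

Start with: [Y → num . A]
  [Y → num . A] has the dot before A: add [A → . g /], [A → . num]
No further items can be added.

CLOSURE = { [A → . g /], [A → . num], [Y → num . A] }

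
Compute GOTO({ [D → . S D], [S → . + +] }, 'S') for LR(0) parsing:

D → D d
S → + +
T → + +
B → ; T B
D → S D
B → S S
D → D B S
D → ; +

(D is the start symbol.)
{ [D → . ; +], [D → . D B S], [D → . D d], [D → . S D], [D → S . D], [S → . + +] }

GOTO(I, 'S') = CLOSURE({ [A → αX.β] : [A → α.Xβ] ∈ I, X = 'S' })

Items with dot before 'S', with the dot advanced:
  [D → . S D] → [D → S . D]
Closure of the advanced items:
  [D → S . D] has the dot before D: add [D → . D d], [D → . S D], [D → . D B S], [D → . ; +]
  [D → . S D] has the dot before S: add [S → . + +]

GOTO = { [D → . ; +], [D → . D B S], [D → . D d], [D → . S D], [D → S . D], [S → . + +] }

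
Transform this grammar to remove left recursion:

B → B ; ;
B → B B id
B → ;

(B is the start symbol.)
B is directly left-recursive. The standard transformation for
  A → A α₁ | ... | A α_m | β₁ | ... | β_n
is
  A  → β₁ A' | ... | β_n A'
  A' → α₁ A' | ... | α_m A' | ε

B → ; becomes B → ; B'
B → B ; ; becomes B' → ; ; B'
B → B B id becomes B' → B id B'
Add B' → ε

Resulting grammar:
B → ; B'
B' → ; ; B'
B' → B id B'
B' → ε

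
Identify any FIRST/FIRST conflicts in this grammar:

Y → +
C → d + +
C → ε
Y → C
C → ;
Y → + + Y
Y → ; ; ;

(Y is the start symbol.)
FIRST sets of the non-terminals at (or reachable through a nullable prefix from) the front of some alternative:
  FIRST(C) = { ';', 'd', ε }

Productions for Y:
  Y → +: FIRST = { '+' }
  Y → C: FIRST = { ';', 'd', ε }
  Y → + + Y: FIRST = { '+' }
  Y → ; ; ;: FIRST = { ';' }
Productions for C:
  C → d + +: FIRST = { 'd' }
  C → ε: FIRST = { ε }
  C → ;: FIRST = { ';' }

Conflict for Y: Y → + and Y → + + Y
  Overlap: { '+' }
Conflict for Y: Y → C and Y → ; ; ;
  Overlap: { ';' }

Answer: Yes. Y → '+' / Y → '+' '+' Y on { '+' }; Y → C / Y → ';' ';' ';' on { ';' }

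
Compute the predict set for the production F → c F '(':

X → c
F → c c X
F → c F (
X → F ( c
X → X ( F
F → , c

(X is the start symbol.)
PREDICT(F → c F '(') = (FIRST(RHS) \ {ε}) ∪ (FOLLOW(F) if ε ∈ FIRST(RHS), i.e. RHS ⇒* ε)
FIRST(c F '(') = { 'c' }
ε ∉ FIRST(c F '('), so FOLLOW(F) is not added.
PREDICT(F → c F '(') = { 'c' }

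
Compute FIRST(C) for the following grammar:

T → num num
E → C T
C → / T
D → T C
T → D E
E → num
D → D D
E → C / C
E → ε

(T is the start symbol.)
From C → / T:
  - '/' is a terminal: add '/' and stop

Collecting: FIRST(C) = { '/' }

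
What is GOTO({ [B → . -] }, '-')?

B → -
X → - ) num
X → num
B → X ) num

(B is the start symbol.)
GOTO(I, '-') = CLOSURE({ [A → αX.β] : [A → α.Xβ] ∈ I, X = '-' })

Items with dot before '-', with the dot advanced:
  [B → . -] → [B → - .]
Closure adds nothing (no advanced item has the dot before a non-terminal).

GOTO = { [B → - .] }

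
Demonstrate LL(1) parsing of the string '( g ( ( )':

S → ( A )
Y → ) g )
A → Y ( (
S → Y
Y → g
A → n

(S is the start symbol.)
LL(1) parsing maintains a stack (initially the start symbol over $) and the input. At each step: if the stack top is a terminal, match it against the current input token; if it is a non-terminal N, replace it with the RHS of M[N, lookahead] (the unique production whose predict set contains the lookahead).

Stack is shown with the top on the left.

Stack      Input        Action
------------------------------
S $        ( g ( ( ) $  output S → ( A )
( A ) $    ( g ( ( ) $  match '('
A ) $      g ( ( ) $    output A → Y ( (
Y ( ( ) $  g ( ( ) $    output Y → g
g ( ( ) $  g ( ( ) $    match 'g'
( ( ) $    ( ( ) $      match '('
( ) $      ( ) $        match '('
) $        ) $          match ')'
$          $            accept

The string is accepted.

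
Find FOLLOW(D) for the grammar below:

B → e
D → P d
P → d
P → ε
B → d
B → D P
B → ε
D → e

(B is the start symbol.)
{ $, 'd' }

To compute FOLLOW(D), find every occurrence of D on a right-hand side N → α D β: add FIRST(β) \ {ε}, and if β is empty or nullable also add FOLLOW(N). Iterate to a fixed point.

In B → D P: D is followed by P, add FIRST(P) \ {ε} = { 'd' }
  P is nullable, so also add FOLLOW(B)

The FOLLOW sets referred to above (computed the same way, to a fixed point):
  FOLLOW(B) = { $ }

Taking the union: FOLLOW(D) = { $, 'd' }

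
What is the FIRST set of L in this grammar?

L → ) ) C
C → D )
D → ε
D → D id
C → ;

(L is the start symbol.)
To compute FIRST(L), examine every production with L on the left-hand side, reading each right-hand side left to right until a non-nullable symbol is reached.

From L → ) ) C:
  - ')' is a terminal: add ')' and stop

Collecting: FIRST(L) = { ')' }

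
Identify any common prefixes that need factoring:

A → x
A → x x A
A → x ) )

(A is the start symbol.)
Yes, A has productions with common prefix 'x'

Left-factoring is needed when two productions for the same non-terminal
share a common prefix on the right-hand side.

Productions for A:
  A → x
  A → x x A
  A → x ) )

Found common prefix 'x' in productions for A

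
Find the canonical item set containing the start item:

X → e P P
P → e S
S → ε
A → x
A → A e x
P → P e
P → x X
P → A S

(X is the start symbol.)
{ [X → . e P P], [X' → . X] }

First, augment the grammar with X' → X
I₀ = CLOSURE({ [X' → . X] }):
  [X' → . X] has the dot before X: add [X → . e P P]
No further items can be added.

I₀ = { [X → . e P P], [X' → . X] }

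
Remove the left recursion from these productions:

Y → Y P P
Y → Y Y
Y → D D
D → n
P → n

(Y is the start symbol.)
Y is directly left-recursive. The standard transformation for
  A → A α₁ | ... | A α_m | β₁ | ... | β_n
is
  A  → β₁ A' | ... | β_n A'
  A' → α₁ A' | ... | α_m A' | ε

Y → D D becomes Y → D D Y'
Y → Y P P becomes Y' → P P Y'
Y → Y Y becomes Y' → Y Y'
Add Y' → ε

Productions for other non-terminals are unchanged:
  D → n
  P → n

Resulting grammar:
Y → D D Y'
Y' → P P Y'
Y' → Y Y'
Y' → ε
D → n
P → n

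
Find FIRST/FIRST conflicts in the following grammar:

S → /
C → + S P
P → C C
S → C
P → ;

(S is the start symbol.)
A FIRST/FIRST conflict occurs when two productions N → α and N → β for the same non-terminal have FIRST(α) ∩ FIRST(β) ≠ ∅ (with ε ∈ FIRST of a nullable right-hand side, so two nullable alternatives also conflict).

FIRST sets of the non-terminals at (or reachable through a nullable prefix from) the front of some alternative:
  FIRST(C) = { '+' }

Productions for S:
  S → /: FIRST = { '/' }
  S → C: FIRST = { '+' }
Productions for P:
  P → C C: FIRST = { '+' }
  P → ;: FIRST = { ';' }
C has only one production, so no FIRST/FIRST conflict is possible there.

All alternatives of each non-terminal have pairwise disjoint FIRST sets.

Answer: No FIRST/FIRST conflicts.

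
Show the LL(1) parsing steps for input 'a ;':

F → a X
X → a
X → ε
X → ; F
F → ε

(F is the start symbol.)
Stack is shown with the top on the left.

Stack  Input  Action
--------------------
F $    a ; $  output F → a X
a X $  a ; $  match 'a'
X $    ; $    output X → ; F
; F $  ; $    match ';'
F $    $      output F → ε
$      $      accept

The string is accepted.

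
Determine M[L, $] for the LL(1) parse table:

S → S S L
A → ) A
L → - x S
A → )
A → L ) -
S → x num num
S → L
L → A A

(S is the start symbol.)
Empty (error entry)

To find M[L, $], we find productions for L where $ is in the predict set (PREDICT(N → α) = (FIRST(α) \ {ε}) ∪ (FOLLOW(N) if α ⇒* ε)).

Relevant sets:
  FIRST(A) = { ')', '-' }

L → - x S: PREDICT = { '-' }
L → A A: PREDICT = { ')', '-' }

M[L, $] is empty (no production applies)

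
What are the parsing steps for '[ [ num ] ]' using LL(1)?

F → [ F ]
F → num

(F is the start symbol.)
LL(1) parsing maintains a stack (initially the start symbol over $) and the input. At each step: if the stack top is a terminal, match it against the current input token; if it is a non-terminal N, replace it with the RHS of M[N, lookahead] (the unique production whose predict set contains the lookahead).

Stack is shown with the top on the left.

Stack      Input          Action
--------------------------------
F $        [ [ num ] ] $  output F → [ F ]
[ F ] $    [ [ num ] ] $  match '['
F ] $      [ num ] ] $    output F → [ F ]
[ F ] ] $  [ num ] ] $    match '['
F ] ] $    num ] ] $      output F → num
num ] ] $  num ] ] $      match 'num'
] ] $      ] ] $          match ']'
] $        ] $            match ']'
$          $              accept

The string is accepted.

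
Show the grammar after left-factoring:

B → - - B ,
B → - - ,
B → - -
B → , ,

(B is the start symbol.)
Left-factoring transforms A → αβ₁ | αβ₂ into A → αA' and A' → β₁ | β₂
(α is the longest common prefix among the alternatives). Repeat until
no nonterminal has two alternatives with a common prefix.

Round 1: B has alternatives sharing prefix '- -'. Introduce B': B → - - B'
  Add: B' → B ,
  Add: B' → ,
  Add: B' → ε

No remaining common prefixes — done.

Resulting grammar:
B → - - B'
B' → B ,
B' → ,
B' → ε
B → , ,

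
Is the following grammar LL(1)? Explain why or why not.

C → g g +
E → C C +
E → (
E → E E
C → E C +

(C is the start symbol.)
No. Predict set conflict for C: { 'g' }

A grammar is LL(1) if for each non-terminal N with multiple productions, the predict sets of those productions are pairwise disjoint, where PREDICT(N → α) = (FIRST(α) \ {ε}) ∪ (FOLLOW(N) if α ⇒* ε).

Relevant sets:
  FIRST(E) = { '(', 'g' }
  FIRST(C) = { '(', 'g' }

For C:
  PREDICT(C → g g '+') = { 'g' }
  PREDICT(C → E C '+') = { '(', 'g' }
For E:
  PREDICT(E → C C '+') = { '(', 'g' }
  PREDICT(E → '(') = { '(' }
  PREDICT(E → E E) = { '(', 'g' }

Conflict found: Predict set conflict for C: { 'g' }
The grammar is NOT LL(1).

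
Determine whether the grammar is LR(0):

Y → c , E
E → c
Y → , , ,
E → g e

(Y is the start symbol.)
A grammar is LR(0) if no state in the canonical LR(0) collection has:
  - both a shift item (dot before a terminal) and a complete item (shift-reduce conflict), or
  - two or more complete items (reduce-reduce conflict; the accept item [Y' → Y .] counts as a complete item here).

Augment with Y' → Y and build the canonical LR(0) collection (I0 = CLOSURE({[Y' → . Y]}), then GOTO on every symbol after a dot until no new states appear). It has 11 states:
  I0: { [Y → . , , ,], [Y → . c , E], [Y' → . Y] }  — shift
  I1: { [Y → , . , ,] }  — shift
  I2: { [Y' → Y .] }  — accept
  I3: { [Y → c . , E] }  — shift
  I4: { [E → . c], [E → . g e], [Y → c , . E] }  — shift
  I5: { [Y → c , E .] }  — reduce
  I6: { [E → c .] }  — reduce
  I7: { [E → g . e] }  — shift
  I8: { [E → g e .] }  — reduce
  I9: { [Y → , , . ,] }  — shift
  I10: { [Y → , , , .] }  — reduce

Every state is either a pure shift/goto state or contains exactly one complete item and nothing to shift — no conflicts. The grammar is LR(0).

Answer: Yes, the grammar is LR(0)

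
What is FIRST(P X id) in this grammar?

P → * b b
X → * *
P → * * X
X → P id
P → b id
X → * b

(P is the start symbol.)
{ '*', 'b' }

FIRST sets of the non-terminals involved (from the grammar, by fixed-point iteration):
  FIRST(P) = { '*', 'b' }

To compute FIRST(P X id), process the symbols left to right:
Symbol P is a non-terminal. Add FIRST(P) \ {ε} = { '*', 'b' }
P is not nullable (ε ∉ FIRST(P)), so stop here.
FIRST(P X id) = { '*', 'b' }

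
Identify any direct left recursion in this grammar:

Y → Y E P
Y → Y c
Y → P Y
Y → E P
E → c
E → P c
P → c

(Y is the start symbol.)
Yes, Y is left-recursive

Direct left recursion occurs when N → N α for some non-terminal N (the right-hand side begins with the left-hand side itself).

Y → Y E P: LEFT RECURSIVE (starts with Y)
Y → Y c: LEFT RECURSIVE (starts with Y)
Y → P Y: starts with P
Y → E P: starts with E
E → c: starts with c
E → P c: starts with P
P → c: starts with c

The grammar has direct left recursion on: Y.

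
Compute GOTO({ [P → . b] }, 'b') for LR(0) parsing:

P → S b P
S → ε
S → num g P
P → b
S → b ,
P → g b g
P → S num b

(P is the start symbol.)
{ [P → b .] }

GOTO(I, 'b') = CLOSURE({ [A → αX.β] : [A → α.Xβ] ∈ I, X = 'b' })

Items with dot before 'b', with the dot advanced:
  [P → . b] → [P → b .]
Closure adds nothing (no advanced item has the dot before a non-terminal).

GOTO = { [P → b .] }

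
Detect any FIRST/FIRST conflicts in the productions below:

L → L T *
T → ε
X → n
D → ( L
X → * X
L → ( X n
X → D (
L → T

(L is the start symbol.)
FIRST sets of the non-terminals at (or reachable through a nullable prefix from) the front of some alternative:
  FIRST(L) = { '(', '*', ε }
  FIRST(T) = { ε }
  FIRST(D) = { '(' }

Productions for L:
  L → L T *: FIRST = { '(', '*' }
  L → ( X n: FIRST = { '(' }
  L → T: FIRST = { ε }
Productions for X:
  X → n: FIRST = { 'n' }
  X → * X: FIRST = { '*' }
  X → D (: FIRST = { '(' }
T, D have only one production, so no FIRST/FIRST conflict is possible there.

Conflict for L: L → L T * and L → ( X n
  Overlap: { '(' }

Answer: Yes. L → L T '*' / L → '(' X n on { '(' }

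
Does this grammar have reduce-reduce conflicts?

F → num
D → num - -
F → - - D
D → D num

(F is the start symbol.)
A reduce-reduce conflict occurs when an LR(0) state has two complete items [A → α .] and [B → β .] — both call for a reduction, and with no lookahead the parser cannot choose between them.

Augment with F' → F and build the canonical LR(0) collection (I0 = CLOSURE({[F' → . F]}), then GOTO on every symbol after a dot until no new states appear). It has 10 states:
  I0: { [F → . - - D], [F → . num], [F' → . F] }  — shift
  I1: { [F → - . - D] }  — shift
  I2: { [F' → F .] }  — accept
  I3: { [F → num .] }  — reduce
  I4: { [D → . D num], [D → . num - -], [F → - - . D] }  — shift
  I5: { [D → D . num], [F → - - D .] }  — shift, reduce
  I6: { [D → num . - -] }  — shift
  I7: { [D → num - . -] }  — shift
  I8: { [D → num - - .] }  — reduce
  I9: { [D → D num .] }  — reduce

No state contains more than one complete item.

Answer: No reduce-reduce conflicts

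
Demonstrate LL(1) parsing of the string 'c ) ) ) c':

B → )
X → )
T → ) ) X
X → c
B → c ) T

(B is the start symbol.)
Stack is shown with the top on the left.

Stack    Input        Action
----------------------------
B $      c ) ) ) c $  output B → c ) T
c ) T $  c ) ) ) c $  match 'c'
) T $    ) ) ) c $    match ')'
T $      ) ) c $      output T → ) ) X
) ) X $  ) ) c $      match ')'
) X $    ) c $        match ')'
X $      c $          output X → c
c $      c $          match 'c'
$        $            accept

The string is accepted.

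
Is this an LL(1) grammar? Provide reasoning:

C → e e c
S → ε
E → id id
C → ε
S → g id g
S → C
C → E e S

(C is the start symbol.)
No. Predict set conflict for S: { $ }

A grammar is LL(1) if for each non-terminal N with multiple productions, the predict sets of those productions are pairwise disjoint, where PREDICT(N → α) = (FIRST(α) \ {ε}) ∪ (FOLLOW(N) if α ⇒* ε).

Relevant sets:
  FIRST(E) = { 'id' }
  FIRST(C) = { 'e', 'id', ε }
  FOLLOW(C) = { $ }
  FOLLOW(S) = { $ }

For C:
  PREDICT(C → e e c) = { 'e' }
  PREDICT(C → ε) = { $ }
  PREDICT(C → E e S) = { 'id' }
For S:
  PREDICT(S → ε) = { $ }
  PREDICT(S → g id g) = { 'g' }
  PREDICT(S → C) = { $, 'e', 'id' }
E has a single production, so nothing to check there.

Conflict found: Predict set conflict for S: { $ }
The grammar is NOT LL(1).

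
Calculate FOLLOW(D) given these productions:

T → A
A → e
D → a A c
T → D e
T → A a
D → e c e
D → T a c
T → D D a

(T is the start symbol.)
To compute FOLLOW(D), find every occurrence of D on a right-hand side N → α D β: add FIRST(β) \ {ε}, and if β is empty or nullable also add FOLLOW(N). Iterate to a fixed point.

In T → D e: D is followed by e, add FIRST(e) \ {ε} = { 'e' }
In T → D D a: D is followed by D a, add FIRST(D a) \ {ε} = { 'a', 'e' }
In T → D D a: D is followed by a, add FIRST(a) \ {ε} = { 'a' }

Taking the union: FOLLOW(D) = { 'a', 'e' }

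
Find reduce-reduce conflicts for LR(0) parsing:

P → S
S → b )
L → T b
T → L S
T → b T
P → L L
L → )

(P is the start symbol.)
Yes — I7: [L → ) .] vs [S → b ) .]

A reduce-reduce conflict occurs when an LR(0) state has two complete items [A → α .] and [B → β .] — both call for a reduction, and with no lookahead the parser cannot choose between them.

Augment with P' → P and build the canonical LR(0) collection (I0 = CLOSURE({[P' → . P]}), then GOTO on every symbol after a dot until no new states appear). It has 16 states:
  I0: { [L → . )], [L → . T b], [P → . L L], [P → . S], [P' → . P], [S → . b )], [T → . L S], [T → . b T] }  — shift
  I1: { [L → ) .] }  — reduce
  I2: { [L → . )], [L → . T b], [P → L . L], [S → . b )], [T → . L S], [T → . b T], [T → L . S] }  — shift
  I3: { [P' → P .] }  — accept
  I4: { [P → S .] }  — reduce
  I5: { [L → T . b] }  — shift
  I6: { [L → . )], [L → . T b], [S → b . )], [T → . L S], [T → . b T], [T → b . T] }  — shift
  I7: { [L → ) .], [S → b ) .] }  — 2 reduces
  I8: { [S → . b )], [T → L . S] }  — shift
  I9: { [L → T . b], [T → b T .] }  — shift, reduce
  I10: { [L → . )], [L → . T b], [T → . L S], [T → . b T], [T → b . T] }  — shift
  I11: { [L → T b .] }  — reduce
  I12: { [T → L S .] }  — reduce
  I13: { [S → b . )] }  — shift
  I14: { [S → b ) .] }  — reduce
  I15: { [P → L L .], [S → . b )], [T → L . S] }  — shift, reduce

I7 contains complete items [L → ) .], [S → b ) .] — reduce-reduce conflict.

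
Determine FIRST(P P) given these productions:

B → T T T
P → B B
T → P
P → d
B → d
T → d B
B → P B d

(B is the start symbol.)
FIRST sets of the non-terminals involved (from the grammar, by fixed-point iteration):
  FIRST(P) = { 'd' }

To compute FIRST(P P), process the symbols left to right:
Symbol P is a non-terminal. Add FIRST(P) \ {ε} = { 'd' }
P is not nullable (ε ∉ FIRST(P)), so stop here.
FIRST(P P) = { 'd' }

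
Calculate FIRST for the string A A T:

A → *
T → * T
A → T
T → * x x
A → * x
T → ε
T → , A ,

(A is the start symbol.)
{ '*', ',', ε }

FIRST sets of the non-terminals involved (from the grammar, by fixed-point iteration):
  FIRST(A) = { '*', ',', ε }
  FIRST(T) = { '*', ',', ε }

To compute FIRST(A A T), process the symbols left to right:
Symbol A is a non-terminal. Add FIRST(A) \ {ε} = { '*', ',' }
A is nullable (ε ∈ FIRST(A)), continue to the next symbol.
Symbol A is a non-terminal. Add FIRST(A) \ {ε} = { '*', ',' }
A is nullable (ε ∈ FIRST(A)), continue to the next symbol.
Symbol T is a non-terminal. Add FIRST(T) \ {ε} = { '*', ',' }
T is nullable (ε ∈ FIRST(T)), continue to the next symbol.
All symbols are nullable, so ε is in the result.
FIRST(A A T) = { '*', ',', ε }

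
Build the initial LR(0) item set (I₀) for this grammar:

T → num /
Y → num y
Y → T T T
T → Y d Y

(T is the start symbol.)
{ [T → . Y d Y], [T → . num /], [T' → . T], [Y → . T T T], [Y → . num y] }

First, augment the grammar with T' → T
I₀ = CLOSURE({ [T' → . T] }):
  [T' → . T] has the dot before T: add [T → . num /], [T → . Y d Y]
  [T → . Y d Y] has the dot before Y: add [Y → . num y], [Y → . T T T]
No further items can be added.

I₀ = { [T → . Y d Y], [T → . num /], [T' → . T], [Y → . T T T], [Y → . num y] }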